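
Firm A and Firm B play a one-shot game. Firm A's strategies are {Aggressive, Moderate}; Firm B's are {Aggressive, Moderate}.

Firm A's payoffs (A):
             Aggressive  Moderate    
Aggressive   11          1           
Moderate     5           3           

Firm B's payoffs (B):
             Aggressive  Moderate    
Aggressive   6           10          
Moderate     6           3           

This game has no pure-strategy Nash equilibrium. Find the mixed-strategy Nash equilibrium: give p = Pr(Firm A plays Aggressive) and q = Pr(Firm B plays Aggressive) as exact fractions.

Each player's mixing probability is pinned down by making the *other* player indifferent.
Firm B indifferent between Aggressive and Moderate: p·6 + (1−p)·6 = p·10 + (1−p)·3 ⟹ 6 + 0p = 3 + 7p ⟹ p = 3/7.
Firm A indifferent between Aggressive and Moderate: q·11 + (1−q)·1 = q·5 + (1−q)·3 ⟹ 1 + 10q = 3 + 2q ⟹ q = 1/4.

p = 3/7, q = 1/4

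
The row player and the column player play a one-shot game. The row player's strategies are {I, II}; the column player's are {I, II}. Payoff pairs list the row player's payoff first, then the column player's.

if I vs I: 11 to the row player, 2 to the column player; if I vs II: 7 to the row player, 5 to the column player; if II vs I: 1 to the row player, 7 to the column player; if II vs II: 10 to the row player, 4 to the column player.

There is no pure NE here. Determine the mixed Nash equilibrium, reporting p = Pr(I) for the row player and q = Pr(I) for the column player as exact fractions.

p = 1/2, q = 3/13

Each player's mixing probability is pinned down by making the *other* player indifferent.
The column player indifferent between I and II: p·2 + (1−p)·7 = p·5 + (1−p)·4 ⟹ 7 + (-5)p = 4 + 1p ⟹ p = 1/2.
The row player indifferent between I and II: q·11 + (1−q)·7 = q·1 + (1−q)·10 ⟹ 7 + 4q = 10 + (-9)q ⟹ q = 3/13.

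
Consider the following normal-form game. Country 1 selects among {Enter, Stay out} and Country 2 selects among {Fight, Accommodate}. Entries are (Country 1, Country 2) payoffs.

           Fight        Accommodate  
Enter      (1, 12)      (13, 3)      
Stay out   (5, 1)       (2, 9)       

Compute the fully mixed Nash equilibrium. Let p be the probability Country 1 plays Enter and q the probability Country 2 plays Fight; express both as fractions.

p = 8/17, q = 11/15

In a mixed NE each player is indifferent between their pure strategies, so the opponent's mix sets the indifference.
Country 2 indifferent between Fight and Accommodate: p·12 + (1−p)·1 = p·3 + (1−p)·9 ⟹ 1 + 11p = 9 + (-6)p ⟹ p = 8/17.
Country 1 indifferent between Enter and Stay out: q·1 + (1−q)·13 = q·5 + (1−q)·2 ⟹ 13 + (-12)q = 2 + 3q ⟹ q = 11/15.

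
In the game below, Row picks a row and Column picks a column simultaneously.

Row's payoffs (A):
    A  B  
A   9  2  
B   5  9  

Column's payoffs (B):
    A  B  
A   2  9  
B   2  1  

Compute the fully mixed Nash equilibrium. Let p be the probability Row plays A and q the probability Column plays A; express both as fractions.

Each player's mixing probability is pinned down by making the *other* player indifferent.
Column indifferent between A and B: p·2 + (1−p)·2 = p·9 + (1−p)·1 ⟹ 2 + 0p = 1 + 8p ⟹ p = 1/8.
Row indifferent between A and B: q·9 + (1−q)·2 = q·5 + (1−q)·9 ⟹ 2 + 7q = 9 + (-4)q ⟹ q = 7/11.

p = 1/8, q = 7/11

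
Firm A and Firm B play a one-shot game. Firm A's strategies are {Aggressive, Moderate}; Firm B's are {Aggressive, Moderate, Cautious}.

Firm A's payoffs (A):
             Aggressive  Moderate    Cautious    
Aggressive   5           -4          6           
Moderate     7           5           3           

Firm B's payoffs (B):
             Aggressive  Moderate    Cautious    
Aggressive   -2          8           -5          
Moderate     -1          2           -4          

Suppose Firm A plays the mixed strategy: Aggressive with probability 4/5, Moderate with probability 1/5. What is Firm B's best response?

Firm B's best reply maximizes expected payoff against the mix.
Aggressive: (4/5)·(-2) + (1/5)·(-1) = -9/5
Moderate: (4/5)·8 + (1/5)·2 = 34/5
Cautious: (4/5)·(-5) + (1/5)·(-4) = -24/5
Highest expected payoff is 34/5, from Moderate.

Moderate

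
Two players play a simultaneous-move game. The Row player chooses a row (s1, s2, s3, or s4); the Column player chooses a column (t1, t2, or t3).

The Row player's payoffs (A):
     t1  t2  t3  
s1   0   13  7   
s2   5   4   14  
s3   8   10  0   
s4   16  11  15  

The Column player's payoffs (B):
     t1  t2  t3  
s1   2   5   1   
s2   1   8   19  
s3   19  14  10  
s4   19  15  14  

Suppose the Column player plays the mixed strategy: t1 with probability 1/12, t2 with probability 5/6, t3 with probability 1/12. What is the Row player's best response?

Compute the Row player's expected payoff from each pure strategy against the given mix.
s1: (1/12)·0 + (5/6)·13 + (1/12)·7 = 137/12
s2: (1/12)·5 + (5/6)·4 + (1/12)·14 = 59/12
s3: (1/12)·8 + (5/6)·10 + (1/12)·0 = 9
s4: (1/12)·16 + (5/6)·11 + (1/12)·15 = 47/4
Highest expected payoff is 47/4, from s4.

s4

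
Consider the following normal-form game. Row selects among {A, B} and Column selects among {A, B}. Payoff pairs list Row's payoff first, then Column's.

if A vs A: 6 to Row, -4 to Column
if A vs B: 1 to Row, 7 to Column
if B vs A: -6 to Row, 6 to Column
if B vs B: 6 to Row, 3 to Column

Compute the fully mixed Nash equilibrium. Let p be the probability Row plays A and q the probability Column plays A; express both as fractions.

In a mixed NE each player is indifferent between their pure strategies, so the opponent's mix sets the indifference.
Column indifferent between A and B: p·(-4) + (1−p)·6 = p·7 + (1−p)·3 ⟹ 6 + (-10)p = 3 + 4p ⟹ p = 3/14.
Row indifferent between A and B: q·6 + (1−q)·1 = q·(-6) + (1−q)·6 ⟹ 1 + 5q = 6 + (-12)q ⟹ q = 5/17.

p = 3/14, q = 5/17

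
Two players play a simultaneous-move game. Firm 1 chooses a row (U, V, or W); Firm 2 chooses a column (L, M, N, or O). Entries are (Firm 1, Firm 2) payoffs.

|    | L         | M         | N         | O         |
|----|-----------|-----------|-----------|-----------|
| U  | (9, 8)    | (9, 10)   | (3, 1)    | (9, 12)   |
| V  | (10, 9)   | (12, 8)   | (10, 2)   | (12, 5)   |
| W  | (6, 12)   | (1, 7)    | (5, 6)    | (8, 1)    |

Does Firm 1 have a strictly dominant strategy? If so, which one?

V

A strategy is strictly dominant if it gives Firm 1 a strictly higher payoff than every other strategy, against every choice by the opponent.
V strictly dominates: vs L: 10 > each of {9, 6}; vs M: 12 > each of {9, 1}; vs N: 10 > each of {3, 5}; vs O: 12 > each of {9, 8}.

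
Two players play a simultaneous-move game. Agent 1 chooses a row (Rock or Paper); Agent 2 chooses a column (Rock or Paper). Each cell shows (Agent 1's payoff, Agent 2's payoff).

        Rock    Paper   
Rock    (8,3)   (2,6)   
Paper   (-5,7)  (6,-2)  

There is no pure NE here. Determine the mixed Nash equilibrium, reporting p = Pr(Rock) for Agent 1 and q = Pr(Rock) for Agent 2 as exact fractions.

In a mixed NE each player is indifferent between their pure strategies, so the opponent's mix sets the indifference.
Agent 2 indifferent between Rock and Paper: p·3 + (1−p)·7 = p·6 + (1−p)·(-2) ⟹ 7 + (-4)p = (-2) + 8p ⟹ p = 3/4.
Agent 1 indifferent between Rock and Paper: q·8 + (1−q)·2 = q·(-5) + (1−q)·6 ⟹ 2 + 6q = 6 + (-11)q ⟹ q = 4/17.

p = 3/4, q = 4/17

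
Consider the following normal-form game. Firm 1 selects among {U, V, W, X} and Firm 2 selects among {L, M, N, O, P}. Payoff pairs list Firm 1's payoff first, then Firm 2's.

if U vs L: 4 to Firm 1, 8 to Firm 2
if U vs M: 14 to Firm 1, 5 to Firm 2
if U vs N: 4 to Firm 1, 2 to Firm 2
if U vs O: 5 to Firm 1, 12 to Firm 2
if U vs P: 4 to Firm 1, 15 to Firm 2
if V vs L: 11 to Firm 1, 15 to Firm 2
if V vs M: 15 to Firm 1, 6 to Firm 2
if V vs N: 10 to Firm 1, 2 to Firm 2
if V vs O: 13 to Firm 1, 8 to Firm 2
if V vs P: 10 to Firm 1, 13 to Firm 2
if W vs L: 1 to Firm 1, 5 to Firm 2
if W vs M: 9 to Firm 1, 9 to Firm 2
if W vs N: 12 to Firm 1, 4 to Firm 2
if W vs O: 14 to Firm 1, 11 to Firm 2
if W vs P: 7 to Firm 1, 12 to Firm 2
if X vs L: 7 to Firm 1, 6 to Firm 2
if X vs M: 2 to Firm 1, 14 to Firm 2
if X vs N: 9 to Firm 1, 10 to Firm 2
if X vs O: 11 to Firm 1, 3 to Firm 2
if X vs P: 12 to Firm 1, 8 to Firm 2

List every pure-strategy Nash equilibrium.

Find each player's best response to every opponent strategy; NE are the intersections.
Firm 1's best responses — vs L: V (payoff 11); vs M: V (payoff 15); vs N: W (payoff 12); vs O: W (payoff 14); vs P: X (payoff 12).
Firm 2's best responses — vs U: P (payoff 15); vs V: L (payoff 15); vs W: P (payoff 12); vs X: M (payoff 14).
The only mutual best response is (V, L); neither player gains by switching there.

(V, L)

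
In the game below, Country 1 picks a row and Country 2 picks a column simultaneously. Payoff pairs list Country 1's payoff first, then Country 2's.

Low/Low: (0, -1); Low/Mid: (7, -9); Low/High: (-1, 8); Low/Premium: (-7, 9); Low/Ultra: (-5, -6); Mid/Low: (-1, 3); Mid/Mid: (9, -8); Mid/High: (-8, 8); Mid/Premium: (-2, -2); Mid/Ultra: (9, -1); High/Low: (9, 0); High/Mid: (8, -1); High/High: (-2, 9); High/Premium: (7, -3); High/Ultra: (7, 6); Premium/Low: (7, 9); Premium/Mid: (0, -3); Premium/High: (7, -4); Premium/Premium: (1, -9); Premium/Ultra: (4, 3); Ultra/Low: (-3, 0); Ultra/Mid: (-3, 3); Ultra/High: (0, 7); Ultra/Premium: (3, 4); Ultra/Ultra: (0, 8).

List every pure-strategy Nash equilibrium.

There is no pure-strategy Nash equilibrium

Check mutual best responses: a cell is a NE iff neither player can gain by unilaterally deviating.
Country 1's best responses — vs Low: High (payoff 9); vs Mid: Mid (payoff 9); vs High: Premium (payoff 7); vs Premium: High (payoff 7); vs Ultra: Mid (payoff 9).
Country 2's best responses — vs Low: Premium (payoff 9); vs Mid: High (payoff 8); vs High: High (payoff 9); vs Premium: Low (payoff 9); vs Ultra: Ultra (payoff 8).
No cell has both players best-responding. For instance, Country 1's best reply to Low is High, but against High Country 2 prefers High over Low.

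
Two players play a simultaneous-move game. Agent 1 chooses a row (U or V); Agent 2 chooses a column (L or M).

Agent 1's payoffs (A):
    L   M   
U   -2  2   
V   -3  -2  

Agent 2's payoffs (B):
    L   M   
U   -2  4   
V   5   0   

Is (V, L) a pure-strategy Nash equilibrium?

Holding Agent 2 at L: Agent 1 gets -3 from V but could get -2 by switching to U. Agent 1 has a profitable deviation.

No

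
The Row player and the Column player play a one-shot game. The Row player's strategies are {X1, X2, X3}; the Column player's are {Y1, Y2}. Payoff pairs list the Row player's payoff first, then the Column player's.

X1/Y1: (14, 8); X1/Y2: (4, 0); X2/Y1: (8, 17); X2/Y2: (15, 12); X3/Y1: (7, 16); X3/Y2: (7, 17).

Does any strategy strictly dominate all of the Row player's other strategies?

A strategy is strictly dominant if it gives the Row player a strictly higher payoff than every other strategy, against every choice by the opponent.
X1 is not dominant: against Y2, X2 gives 15 > 4.
X2 is not dominant: against Y1, X1 gives 14 > 8.
X3 is not dominant: against Y1, X1 gives 14 > 7.
No single strategy is best against every opponent action.

No strictly dominant strategy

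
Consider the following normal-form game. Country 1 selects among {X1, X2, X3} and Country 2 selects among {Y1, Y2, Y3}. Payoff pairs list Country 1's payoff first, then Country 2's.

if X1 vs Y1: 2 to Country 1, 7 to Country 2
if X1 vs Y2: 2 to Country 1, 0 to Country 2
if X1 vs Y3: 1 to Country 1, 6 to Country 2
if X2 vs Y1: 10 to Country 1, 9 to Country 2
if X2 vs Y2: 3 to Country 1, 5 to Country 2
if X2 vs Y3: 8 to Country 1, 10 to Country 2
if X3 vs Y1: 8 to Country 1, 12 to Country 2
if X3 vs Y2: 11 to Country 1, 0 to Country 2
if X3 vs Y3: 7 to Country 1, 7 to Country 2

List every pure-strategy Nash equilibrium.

(X2, Y3)

Check mutual best responses: a cell is a NE iff neither player can gain by unilaterally deviating.
Country 1's best responses — vs Y1: X2 (payoff 10); vs Y2: X3 (payoff 11); vs Y3: X2 (payoff 8).
Country 2's best responses — vs X1: Y1 (payoff 7); vs X2: Y3 (payoff 10); vs X3: Y1 (payoff 12).
The only mutual best response is (X2, Y3); neither player gains by switching there.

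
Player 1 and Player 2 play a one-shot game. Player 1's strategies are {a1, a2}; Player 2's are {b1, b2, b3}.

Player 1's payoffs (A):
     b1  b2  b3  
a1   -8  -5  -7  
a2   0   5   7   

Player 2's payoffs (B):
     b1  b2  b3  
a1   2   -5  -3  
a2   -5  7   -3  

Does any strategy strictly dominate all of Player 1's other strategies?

a2

A strategy is strictly dominant if it gives Player 1 a strictly higher payoff than every other strategy, against every choice by the opponent.
a2 strictly dominates: vs b1: 0 > -8; vs b2: 5 > -5; vs b3: 7 > -7.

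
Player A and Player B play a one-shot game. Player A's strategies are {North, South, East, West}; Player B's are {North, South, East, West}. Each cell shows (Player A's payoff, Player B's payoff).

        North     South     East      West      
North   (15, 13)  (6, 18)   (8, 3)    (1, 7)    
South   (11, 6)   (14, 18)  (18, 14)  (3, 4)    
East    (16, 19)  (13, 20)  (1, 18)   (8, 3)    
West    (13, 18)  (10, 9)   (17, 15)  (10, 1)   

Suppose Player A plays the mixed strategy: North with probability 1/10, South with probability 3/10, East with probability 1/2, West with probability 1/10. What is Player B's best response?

Player B's best reply maximizes expected payoff against the mix.
North: (1/10)·13 + (3/10)·6 + (1/2)·19 + (1/10)·18 = 72/5
South: (1/10)·18 + (3/10)·18 + (1/2)·20 + (1/10)·9 = 181/10
East: (1/10)·3 + (3/10)·14 + (1/2)·18 + (1/10)·15 = 15
West: (1/10)·7 + (3/10)·4 + (1/2)·3 + (1/10)·1 = 7/2
Highest expected payoff is 181/10, from South.

South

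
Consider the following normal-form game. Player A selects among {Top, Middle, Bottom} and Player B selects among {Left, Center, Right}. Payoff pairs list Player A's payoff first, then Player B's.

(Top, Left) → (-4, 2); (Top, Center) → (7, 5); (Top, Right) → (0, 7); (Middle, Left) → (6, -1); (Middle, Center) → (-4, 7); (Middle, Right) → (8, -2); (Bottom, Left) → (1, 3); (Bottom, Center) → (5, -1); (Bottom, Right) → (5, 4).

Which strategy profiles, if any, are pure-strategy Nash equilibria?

No pure-strategy Nash equilibrium

A profile is a Nash equilibrium when each player is best-responding to the other.
Player A's best responses — vs Left: Middle (payoff 6); vs Center: Top (payoff 7); vs Right: Middle (payoff 8).
Player B's best responses — vs Top: Right (payoff 7); vs Middle: Center (payoff 7); vs Bottom: Right (payoff 4).
No cell has both players best-responding. For instance, Player A's best reply to Center is Top, but against Top Player B prefers Right over Center.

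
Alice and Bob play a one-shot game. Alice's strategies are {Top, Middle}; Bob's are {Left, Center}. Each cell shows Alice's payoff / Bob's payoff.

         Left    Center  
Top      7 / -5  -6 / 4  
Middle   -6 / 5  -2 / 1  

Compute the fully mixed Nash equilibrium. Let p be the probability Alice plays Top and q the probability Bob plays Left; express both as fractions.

In a mixed NE each player is indifferent between their pure strategies, so the opponent's mix sets the indifference.
Bob indifferent between Left and Center: p·(-5) + (1−p)·5 = p·4 + (1−p)·1 ⟹ 5 + (-10)p = 1 + 3p ⟹ p = 4/13.
Alice indifferent between Top and Middle: q·7 + (1−q)·(-6) = q·(-6) + (1−q)·(-2) ⟹ (-6) + 13q = (-2) + (-4)q ⟹ q = 4/17.

p = 4/13, q = 4/17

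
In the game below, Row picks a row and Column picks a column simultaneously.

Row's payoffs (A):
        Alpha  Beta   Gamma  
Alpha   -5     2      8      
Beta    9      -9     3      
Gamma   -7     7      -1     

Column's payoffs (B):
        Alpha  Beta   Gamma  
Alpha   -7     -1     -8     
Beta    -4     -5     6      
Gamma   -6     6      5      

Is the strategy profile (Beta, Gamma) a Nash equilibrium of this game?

Holding Column at Gamma: Row gets 3 from Beta but could get 8 by switching to Alpha. Row has a profitable deviation.

No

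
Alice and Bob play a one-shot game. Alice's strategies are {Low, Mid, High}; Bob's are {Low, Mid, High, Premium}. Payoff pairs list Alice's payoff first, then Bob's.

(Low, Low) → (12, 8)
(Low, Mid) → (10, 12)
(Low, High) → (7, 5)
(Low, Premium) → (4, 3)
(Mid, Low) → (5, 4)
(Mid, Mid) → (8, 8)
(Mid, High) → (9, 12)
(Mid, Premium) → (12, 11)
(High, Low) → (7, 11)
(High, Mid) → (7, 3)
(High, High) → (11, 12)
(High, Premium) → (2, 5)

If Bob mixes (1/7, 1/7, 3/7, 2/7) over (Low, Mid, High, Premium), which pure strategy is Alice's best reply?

Compute Alice's expected payoff from each pure strategy against the given mix.
Low: (1/7)·12 + (1/7)·10 + (3/7)·7 + (2/7)·4 = 51/7
Mid: (1/7)·5 + (1/7)·8 + (3/7)·9 + (2/7)·12 = 64/7
High: (1/7)·7 + (1/7)·7 + (3/7)·11 + (2/7)·2 = 51/7
Highest expected payoff is 64/7, from Mid.

Mid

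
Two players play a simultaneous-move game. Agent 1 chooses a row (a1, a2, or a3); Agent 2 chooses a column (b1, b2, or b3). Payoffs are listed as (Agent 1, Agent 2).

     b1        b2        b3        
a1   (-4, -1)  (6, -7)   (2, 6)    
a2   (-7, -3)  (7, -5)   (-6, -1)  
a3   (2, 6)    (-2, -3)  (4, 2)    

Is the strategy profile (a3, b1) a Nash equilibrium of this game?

Holding Agent 2 at b1: Agent 1 gets 2 from a3, versus -4 from a1, -7 from a2. No profitable deviation for Agent 1.
Holding Agent 1 at a3: Agent 2 gets 6 from b1, versus -3 from b2, 2 from b3. No profitable deviation for Agent 2 either.

Yes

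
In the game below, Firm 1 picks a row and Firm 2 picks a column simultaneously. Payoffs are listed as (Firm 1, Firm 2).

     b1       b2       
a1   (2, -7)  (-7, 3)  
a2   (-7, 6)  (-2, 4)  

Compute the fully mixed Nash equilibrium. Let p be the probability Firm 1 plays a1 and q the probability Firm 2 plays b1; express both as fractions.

Each player's mixing probability is pinned down by making the *other* player indifferent.
Firm 2 indifferent between b1 and b2: p·(-7) + (1−p)·6 = p·3 + (1−p)·4 ⟹ 6 + (-13)p = 4 + (-1)p ⟹ p = 1/6.
Firm 1 indifferent between a1 and a2: q·2 + (1−q)·(-7) = q·(-7) + (1−q)·(-2) ⟹ (-7) + 9q = (-2) + (-5)q ⟹ q = 5/14.

p = 1/6, q = 5/14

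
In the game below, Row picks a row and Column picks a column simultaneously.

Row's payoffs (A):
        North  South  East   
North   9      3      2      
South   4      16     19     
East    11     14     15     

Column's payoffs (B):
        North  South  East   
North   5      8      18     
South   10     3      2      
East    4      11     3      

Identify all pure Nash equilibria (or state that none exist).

No pure-strategy Nash equilibrium

A profile is a Nash equilibrium when each player is best-responding to the other.
Row's best responses — vs North: East (payoff 11); vs South: South (payoff 16); vs East: South (payoff 19).
Column's best responses — vs North: East (payoff 18); vs South: North (payoff 10); vs East: South (payoff 11).
No cell has both players best-responding. For instance, Row's best reply to North is East, but against East Column prefers South over North.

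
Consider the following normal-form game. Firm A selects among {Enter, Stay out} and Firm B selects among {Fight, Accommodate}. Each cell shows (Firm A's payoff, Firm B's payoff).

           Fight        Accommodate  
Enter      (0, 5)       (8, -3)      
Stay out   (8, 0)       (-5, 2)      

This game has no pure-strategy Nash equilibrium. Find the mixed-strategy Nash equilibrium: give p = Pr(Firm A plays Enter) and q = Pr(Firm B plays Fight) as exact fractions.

p = 1/5, q = 13/21

In a mixed NE each player is indifferent between their pure strategies, so the opponent's mix sets the indifference.
Firm B indifferent between Fight and Accommodate: p·5 + (1−p)·0 = p·(-3) + (1−p)·2 ⟹ 0 + 5p = 2 + (-5)p ⟹ p = 1/5.
Firm A indifferent between Enter and Stay out: q·0 + (1−q)·8 = q·8 + (1−q)·(-5) ⟹ 8 + (-8)q = (-5) + 13q ⟹ q = 13/21.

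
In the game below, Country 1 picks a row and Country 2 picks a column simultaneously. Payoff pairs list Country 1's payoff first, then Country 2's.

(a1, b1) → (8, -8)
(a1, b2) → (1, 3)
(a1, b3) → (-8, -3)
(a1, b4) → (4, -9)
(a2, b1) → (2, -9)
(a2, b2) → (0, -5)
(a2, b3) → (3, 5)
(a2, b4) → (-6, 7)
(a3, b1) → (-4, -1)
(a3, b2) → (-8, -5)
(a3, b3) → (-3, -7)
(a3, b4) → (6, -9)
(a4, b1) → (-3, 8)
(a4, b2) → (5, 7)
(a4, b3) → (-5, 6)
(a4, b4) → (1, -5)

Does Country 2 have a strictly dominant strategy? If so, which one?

No strictly dominant strategy

Check whether one of Country 2's strategies beats all alternatives regardless of what the opponent does.
b1 is not dominant: against a1, b2 gives 3 > -8.
b2 is not dominant: against a2, b3 gives 5 > -5.
b3 is not dominant: against a1, b2 gives 3 > -3.
b4 is not dominant: against a1, b1 gives -8 > -9.
No single strategy is best against every opponent action.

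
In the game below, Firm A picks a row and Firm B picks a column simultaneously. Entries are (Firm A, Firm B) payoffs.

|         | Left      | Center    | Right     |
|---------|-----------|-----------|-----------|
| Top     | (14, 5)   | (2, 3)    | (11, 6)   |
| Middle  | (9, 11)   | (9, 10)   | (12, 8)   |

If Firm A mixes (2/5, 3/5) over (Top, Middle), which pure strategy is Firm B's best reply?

Left

Firm B's best reply maximizes expected payoff against the mix.
Left: (2/5)·5 + (3/5)·11 = 43/5
Center: (2/5)·3 + (3/5)·10 = 36/5
Right: (2/5)·6 + (3/5)·8 = 36/5
Highest expected payoff is 43/5, from Left.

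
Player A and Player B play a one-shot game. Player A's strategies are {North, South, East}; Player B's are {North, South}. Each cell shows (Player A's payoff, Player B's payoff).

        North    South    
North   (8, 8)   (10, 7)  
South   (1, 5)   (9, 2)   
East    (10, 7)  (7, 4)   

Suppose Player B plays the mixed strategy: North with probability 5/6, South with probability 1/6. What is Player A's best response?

Player A's best reply maximizes expected payoff against the mix.
North: (5/6)·8 + (1/6)·10 = 25/3
South: (5/6)·1 + (1/6)·9 = 7/3
East: (5/6)·10 + (1/6)·7 = 19/2
Highest expected payoff is 19/2, from East.

East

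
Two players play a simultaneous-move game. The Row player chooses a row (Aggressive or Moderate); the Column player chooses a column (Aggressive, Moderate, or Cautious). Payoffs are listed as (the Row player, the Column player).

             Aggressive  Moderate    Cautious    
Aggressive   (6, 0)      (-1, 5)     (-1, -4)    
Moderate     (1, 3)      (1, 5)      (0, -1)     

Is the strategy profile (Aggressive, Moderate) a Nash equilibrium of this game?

Holding the Column player at Moderate: the Row player gets -1 from Aggressive but could get 1 by switching to Moderate. The Row player has a profitable deviation.

No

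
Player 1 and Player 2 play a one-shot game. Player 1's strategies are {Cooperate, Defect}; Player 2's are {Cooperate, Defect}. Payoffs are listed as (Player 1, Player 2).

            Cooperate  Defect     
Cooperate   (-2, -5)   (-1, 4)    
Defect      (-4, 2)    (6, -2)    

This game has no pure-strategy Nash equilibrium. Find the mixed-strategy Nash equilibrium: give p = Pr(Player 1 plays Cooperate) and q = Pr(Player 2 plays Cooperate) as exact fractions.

p = 4/13, q = 7/9

Each player's mixing probability is pinned down by making the *other* player indifferent.
Player 2 indifferent between Cooperate and Defect: p·(-5) + (1−p)·2 = p·4 + (1−p)·(-2) ⟹ 2 + (-7)p = (-2) + 6p ⟹ p = 4/13.
Player 1 indifferent between Cooperate and Defect: q·(-2) + (1−q)·(-1) = q·(-4) + (1−q)·6 ⟹ (-1) + (-1)q = 6 + (-10)q ⟹ q = 7/9.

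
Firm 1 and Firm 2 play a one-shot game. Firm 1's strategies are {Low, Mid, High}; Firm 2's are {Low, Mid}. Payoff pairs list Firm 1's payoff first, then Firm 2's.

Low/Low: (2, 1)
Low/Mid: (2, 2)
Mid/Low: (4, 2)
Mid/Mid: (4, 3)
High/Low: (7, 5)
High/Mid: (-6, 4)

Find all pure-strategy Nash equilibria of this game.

(Mid, Mid) and (High, Low)

Find each player's best response to every opponent strategy; NE are the intersections.
Firm 1's best responses — vs Low: High (payoff 7); vs Mid: Mid (payoff 4).
Firm 2's best responses — vs Low: Mid (payoff 2); vs Mid: Mid (payoff 3); vs High: Low (payoff 5).
Mutual best responses occur at (Mid, Mid) and (High, Low); at each, neither player gains by switching.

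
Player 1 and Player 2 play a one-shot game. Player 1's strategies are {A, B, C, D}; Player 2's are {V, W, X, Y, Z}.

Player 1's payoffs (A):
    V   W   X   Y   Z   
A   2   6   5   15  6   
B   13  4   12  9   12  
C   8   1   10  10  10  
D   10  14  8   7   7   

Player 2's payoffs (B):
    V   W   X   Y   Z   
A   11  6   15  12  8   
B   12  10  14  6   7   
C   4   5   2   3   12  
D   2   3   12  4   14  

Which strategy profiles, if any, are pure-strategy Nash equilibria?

(B, X)

Check mutual best responses: a cell is a NE iff neither player can gain by unilaterally deviating.
Player 1's best responses — vs V: B (payoff 13); vs W: D (payoff 14); vs X: B (payoff 12); vs Y: A (payoff 15); vs Z: B (payoff 12).
Player 2's best responses — vs A: X (payoff 15); vs B: X (payoff 14); vs C: Z (payoff 12); vs D: Z (payoff 14).
The only mutual best response is (B, X); neither player gains by switching there.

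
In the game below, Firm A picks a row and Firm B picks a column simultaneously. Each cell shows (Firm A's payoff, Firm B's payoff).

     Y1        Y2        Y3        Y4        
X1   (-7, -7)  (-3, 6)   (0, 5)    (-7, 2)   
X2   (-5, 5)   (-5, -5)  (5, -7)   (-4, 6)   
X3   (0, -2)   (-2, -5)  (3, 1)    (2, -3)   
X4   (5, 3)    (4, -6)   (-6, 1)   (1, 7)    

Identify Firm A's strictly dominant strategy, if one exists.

Check whether one of Firm A's strategies beats all alternatives regardless of what the opponent does.
X1 is not dominant: against Y1, X2 gives -5 > -7.
X2 is not dominant: against Y1, X3 gives 0 > -5.
X3 is not dominant: against Y1, X4 gives 5 > 0.
X4 is not dominant: against Y3, X1 gives 0 > -6.
No single strategy is best against every opponent action.

None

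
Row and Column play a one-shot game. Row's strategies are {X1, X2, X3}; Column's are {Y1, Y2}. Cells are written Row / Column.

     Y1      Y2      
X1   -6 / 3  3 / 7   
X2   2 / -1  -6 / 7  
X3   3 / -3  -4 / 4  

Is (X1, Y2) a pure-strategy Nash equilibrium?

Yes

Holding Column at Y2: Row gets 3 from X1, versus -6 from X2, -4 from X3. No profitable deviation for Row.
Holding Row at X1: Column gets 7 from Y2, versus 3 from Y1. No profitable deviation for Column either.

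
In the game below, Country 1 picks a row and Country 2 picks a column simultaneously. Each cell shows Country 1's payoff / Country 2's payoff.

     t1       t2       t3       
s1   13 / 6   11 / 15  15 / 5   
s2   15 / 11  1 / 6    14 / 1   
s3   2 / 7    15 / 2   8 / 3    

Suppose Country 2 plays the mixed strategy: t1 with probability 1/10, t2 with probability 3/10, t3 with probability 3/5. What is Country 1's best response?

s1

Country 1's best reply maximizes expected payoff against the mix.
s1: (1/10)·13 + (3/10)·11 + (3/5)·15 = 68/5
s2: (1/10)·15 + (3/10)·1 + (3/5)·14 = 51/5
s3: (1/10)·2 + (3/10)·15 + (3/5)·8 = 19/2
Highest expected payoff is 68/5, from s1.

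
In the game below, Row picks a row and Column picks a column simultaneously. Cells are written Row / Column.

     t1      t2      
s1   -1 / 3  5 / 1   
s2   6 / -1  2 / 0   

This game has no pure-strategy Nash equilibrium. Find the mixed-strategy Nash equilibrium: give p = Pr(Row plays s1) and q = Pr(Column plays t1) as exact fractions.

p = 1/3, q = 3/10

Each player's mixing probability is pinned down by making the *other* player indifferent.
Column indifferent between t1 and t2: p·3 + (1−p)·(-1) = p·1 + (1−p)·0 ⟹ (-1) + 4p = 0 + 1p ⟹ p = 1/3.
Row indifferent between s1 and s2: q·(-1) + (1−q)·5 = q·6 + (1−q)·2 ⟹ 5 + (-6)q = 2 + 4q ⟹ q = 3/10.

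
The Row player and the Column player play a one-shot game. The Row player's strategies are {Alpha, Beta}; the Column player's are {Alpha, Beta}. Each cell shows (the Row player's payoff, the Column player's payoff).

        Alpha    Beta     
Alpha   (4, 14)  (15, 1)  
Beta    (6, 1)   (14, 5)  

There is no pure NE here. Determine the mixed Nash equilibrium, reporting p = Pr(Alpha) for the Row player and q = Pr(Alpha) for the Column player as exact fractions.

In a mixed NE each player is indifferent between their pure strategies, so the opponent's mix sets the indifference.
The Column player indifferent between Alpha and Beta: p·14 + (1−p)·1 = p·1 + (1−p)·5 ⟹ 1 + 13p = 5 + (-4)p ⟹ p = 4/17.
The Row player indifferent between Alpha and Beta: q·4 + (1−q)·15 = q·6 + (1−q)·14 ⟹ 15 + (-11)q = 14 + (-8)q ⟹ q = 1/3.

p = 4/17, q = 1/3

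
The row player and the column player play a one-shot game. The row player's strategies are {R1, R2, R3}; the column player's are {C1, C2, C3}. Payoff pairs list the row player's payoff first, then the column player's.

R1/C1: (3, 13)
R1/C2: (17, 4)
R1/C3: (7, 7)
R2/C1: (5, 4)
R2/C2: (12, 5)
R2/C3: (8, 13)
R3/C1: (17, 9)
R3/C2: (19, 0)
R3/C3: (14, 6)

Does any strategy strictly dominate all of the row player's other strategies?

A strategy is strictly dominant if it gives the row player a strictly higher payoff than every other strategy, against every choice by the opponent.
R3 strictly dominates: vs C1: 17 > each of {3, 5}; vs C2: 19 > each of {17, 12}; vs C3: 14 > each of {7, 8}.

R3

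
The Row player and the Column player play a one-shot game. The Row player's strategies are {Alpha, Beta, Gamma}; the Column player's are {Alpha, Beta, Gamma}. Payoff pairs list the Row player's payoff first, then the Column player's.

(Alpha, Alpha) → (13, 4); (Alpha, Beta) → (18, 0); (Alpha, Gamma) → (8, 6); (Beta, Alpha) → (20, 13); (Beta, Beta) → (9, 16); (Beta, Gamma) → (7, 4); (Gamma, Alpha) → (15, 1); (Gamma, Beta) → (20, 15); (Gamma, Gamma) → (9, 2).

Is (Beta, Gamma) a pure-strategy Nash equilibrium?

No

Holding the Column player at Gamma: the Row player gets 7 from Beta but could get 9 by switching to Gamma. The Row player has a profitable deviation.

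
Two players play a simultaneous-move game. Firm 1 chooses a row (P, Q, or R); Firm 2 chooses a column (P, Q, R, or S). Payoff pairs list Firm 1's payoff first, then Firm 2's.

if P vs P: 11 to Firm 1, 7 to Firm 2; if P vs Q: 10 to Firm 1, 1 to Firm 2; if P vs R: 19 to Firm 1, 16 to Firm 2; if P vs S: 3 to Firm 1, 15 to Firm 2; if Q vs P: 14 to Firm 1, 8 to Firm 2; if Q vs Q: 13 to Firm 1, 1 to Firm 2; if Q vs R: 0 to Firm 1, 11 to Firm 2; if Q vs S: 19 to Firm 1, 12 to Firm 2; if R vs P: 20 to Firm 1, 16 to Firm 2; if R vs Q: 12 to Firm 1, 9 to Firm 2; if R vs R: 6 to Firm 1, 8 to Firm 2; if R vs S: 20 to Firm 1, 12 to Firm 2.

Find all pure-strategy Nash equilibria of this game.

A profile is a Nash equilibrium when each player is best-responding to the other.
Firm 1's best responses — vs P: R (payoff 20); vs Q: Q (payoff 13); vs R: P (payoff 19); vs S: R (payoff 20).
Firm 2's best responses — vs P: R (payoff 16); vs Q: S (payoff 12); vs R: P (payoff 16).
Mutual best responses occur at (P, R) and (R, P); at each, neither player gains by switching.

(P, R) and (R, P)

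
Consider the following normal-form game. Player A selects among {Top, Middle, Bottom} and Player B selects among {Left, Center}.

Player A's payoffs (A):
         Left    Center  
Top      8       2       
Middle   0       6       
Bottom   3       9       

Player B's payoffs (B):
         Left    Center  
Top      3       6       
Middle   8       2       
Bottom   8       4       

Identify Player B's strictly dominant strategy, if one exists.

No strictly dominant strategy

A strategy is strictly dominant if it gives Player B a strictly higher payoff than every other strategy, against every choice by the opponent.
Left is not dominant: against Top, Center gives 6 > 3.
Center is not dominant: against Middle, Left gives 8 > 2.
No single strategy is best against every opponent action.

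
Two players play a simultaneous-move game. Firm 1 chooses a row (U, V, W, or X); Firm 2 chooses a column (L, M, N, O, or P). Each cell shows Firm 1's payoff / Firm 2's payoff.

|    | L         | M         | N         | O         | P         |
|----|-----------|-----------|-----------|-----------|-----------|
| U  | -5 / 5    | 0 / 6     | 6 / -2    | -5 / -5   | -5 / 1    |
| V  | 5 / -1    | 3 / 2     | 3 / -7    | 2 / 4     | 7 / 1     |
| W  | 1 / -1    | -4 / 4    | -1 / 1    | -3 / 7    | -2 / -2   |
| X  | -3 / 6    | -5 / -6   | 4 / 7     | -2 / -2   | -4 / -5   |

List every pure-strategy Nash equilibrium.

(V, O)

Check mutual best responses: a cell is a NE iff neither player can gain by unilaterally deviating.
Firm 1's best responses — vs L: V (payoff 5); vs M: V (payoff 3); vs N: U (payoff 6); vs O: V (payoff 2); vs P: V (payoff 7).
Firm 2's best responses — vs U: M (payoff 6); vs V: O (payoff 4); vs W: O (payoff 7); vs X: N (payoff 7).
The only mutual best response is (V, O); neither player gains by switching there.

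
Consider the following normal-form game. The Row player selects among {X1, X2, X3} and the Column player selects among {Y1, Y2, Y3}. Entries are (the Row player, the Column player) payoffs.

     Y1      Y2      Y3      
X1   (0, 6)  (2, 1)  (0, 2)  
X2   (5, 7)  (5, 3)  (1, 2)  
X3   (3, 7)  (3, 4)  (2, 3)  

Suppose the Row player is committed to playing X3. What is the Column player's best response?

Y1

With the Row player fixed at X3, the Column player's payoffs are: Y1 → 7, Y2 → 4, Y3 → 3.
The maximum is 7, achieved by Y1.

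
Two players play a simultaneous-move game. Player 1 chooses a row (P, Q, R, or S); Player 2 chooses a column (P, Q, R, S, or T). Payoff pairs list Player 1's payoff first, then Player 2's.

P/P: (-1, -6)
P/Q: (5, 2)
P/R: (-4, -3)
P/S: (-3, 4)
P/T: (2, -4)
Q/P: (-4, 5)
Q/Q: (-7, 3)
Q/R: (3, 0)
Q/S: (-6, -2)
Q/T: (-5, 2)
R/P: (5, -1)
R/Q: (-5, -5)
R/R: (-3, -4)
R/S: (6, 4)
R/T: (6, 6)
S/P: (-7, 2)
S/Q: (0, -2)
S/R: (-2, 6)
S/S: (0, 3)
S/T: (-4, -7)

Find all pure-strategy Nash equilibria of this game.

Check mutual best responses: a cell is a NE iff neither player can gain by unilaterally deviating.
Player 1's best responses — vs P: R (payoff 5); vs Q: P (payoff 5); vs R: Q (payoff 3); vs S: R (payoff 6); vs T: R (payoff 6).
Player 2's best responses — vs P: S (payoff 4); vs Q: P (payoff 5); vs R: T (payoff 6); vs S: R (payoff 6).
The only mutual best response is (R, T); neither player gains by switching there.

(R, T)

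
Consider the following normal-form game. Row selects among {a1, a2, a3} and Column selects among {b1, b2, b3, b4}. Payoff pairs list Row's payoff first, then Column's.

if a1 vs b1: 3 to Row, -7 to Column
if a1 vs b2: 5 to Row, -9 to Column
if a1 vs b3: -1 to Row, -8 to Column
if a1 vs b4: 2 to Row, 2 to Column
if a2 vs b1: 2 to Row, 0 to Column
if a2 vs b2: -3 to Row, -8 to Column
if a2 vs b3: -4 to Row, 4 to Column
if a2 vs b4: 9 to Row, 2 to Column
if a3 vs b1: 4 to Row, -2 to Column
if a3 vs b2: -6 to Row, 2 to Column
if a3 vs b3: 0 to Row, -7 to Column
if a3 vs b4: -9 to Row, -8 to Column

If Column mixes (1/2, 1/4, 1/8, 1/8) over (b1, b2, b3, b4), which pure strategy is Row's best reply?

a1

Compute Row's expected payoff from each pure strategy against the given mix.
a1: (1/2)·3 + (1/4)·5 + (1/8)·(-1) + (1/8)·2 = 23/8
a2: (1/2)·2 + (1/4)·(-3) + (1/8)·(-4) + (1/8)·9 = 7/8
a3: (1/2)·4 + (1/4)·(-6) + (1/8)·0 + (1/8)·(-9) = -5/8
Highest expected payoff is 23/8, from a1.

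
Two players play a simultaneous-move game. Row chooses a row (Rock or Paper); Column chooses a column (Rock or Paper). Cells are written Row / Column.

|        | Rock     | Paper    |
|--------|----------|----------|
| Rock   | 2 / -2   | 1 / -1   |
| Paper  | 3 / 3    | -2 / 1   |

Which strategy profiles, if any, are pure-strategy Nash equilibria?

(Rock, Paper) and (Paper, Rock)

Check mutual best responses: a cell is a NE iff neither player can gain by unilaterally deviating.
Row's best responses — vs Rock: Paper (payoff 3); vs Paper: Rock (payoff 1).
Column's best responses — vs Rock: Paper (payoff -1); vs Paper: Rock (payoff 3).
Mutual best responses occur at (Rock, Paper) and (Paper, Rock); at each, neither player gains by switching.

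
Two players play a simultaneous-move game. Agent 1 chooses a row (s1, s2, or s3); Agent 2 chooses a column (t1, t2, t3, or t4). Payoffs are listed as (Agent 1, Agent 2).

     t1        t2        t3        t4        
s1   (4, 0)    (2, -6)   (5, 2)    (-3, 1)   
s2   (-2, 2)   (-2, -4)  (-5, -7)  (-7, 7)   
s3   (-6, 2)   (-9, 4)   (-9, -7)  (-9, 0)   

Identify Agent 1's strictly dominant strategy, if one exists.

s1

A strategy is strictly dominant if it gives Agent 1 a strictly higher payoff than every other strategy, against every choice by the opponent.
s1 strictly dominates: vs t1: 4 > each of {-2, -6}; vs t2: 2 > each of {-2, -9}; vs t3: 5 > each of {-5, -9}; vs t4: -3 > each of {-7, -9}.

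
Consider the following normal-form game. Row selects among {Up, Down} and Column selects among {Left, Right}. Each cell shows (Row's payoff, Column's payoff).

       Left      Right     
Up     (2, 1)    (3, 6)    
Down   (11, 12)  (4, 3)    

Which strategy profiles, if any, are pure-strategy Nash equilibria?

(Down, Left)

Find each player's best response to every opponent strategy; NE are the intersections.
Row's best responses — vs Left: Down (payoff 11); vs Right: Down (payoff 4).
Column's best responses — vs Up: Right (payoff 6); vs Down: Left (payoff 12).
The only mutual best response is (Down, Left); neither player gains by switching there.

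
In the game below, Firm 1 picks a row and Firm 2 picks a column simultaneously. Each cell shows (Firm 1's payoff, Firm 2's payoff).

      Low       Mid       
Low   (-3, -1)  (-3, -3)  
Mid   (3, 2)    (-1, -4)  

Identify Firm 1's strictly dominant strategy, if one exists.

Mid

A strategy is strictly dominant if it gives Firm 1 a strictly higher payoff than every other strategy, against every choice by the opponent.
Mid strictly dominates: vs Low: 3 > -3; vs Mid: -1 > -3.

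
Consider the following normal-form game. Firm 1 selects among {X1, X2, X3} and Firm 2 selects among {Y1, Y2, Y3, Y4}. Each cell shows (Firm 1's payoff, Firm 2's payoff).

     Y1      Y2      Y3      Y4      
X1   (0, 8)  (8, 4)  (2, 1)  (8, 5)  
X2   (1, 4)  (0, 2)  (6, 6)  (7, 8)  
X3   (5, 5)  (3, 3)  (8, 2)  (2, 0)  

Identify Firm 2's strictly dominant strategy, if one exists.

Check whether one of Firm 2's strategies beats all alternatives regardless of what the opponent does.
Y1 is not dominant: against X2, Y3 gives 6 > 4.
Y2 is not dominant: against X1, Y1 gives 8 > 4.
Y3 is not dominant: against X1, Y1 gives 8 > 1.
Y4 is not dominant: against X1, Y1 gives 8 > 5.
No single strategy is best against every opponent action.

No strictly dominant strategy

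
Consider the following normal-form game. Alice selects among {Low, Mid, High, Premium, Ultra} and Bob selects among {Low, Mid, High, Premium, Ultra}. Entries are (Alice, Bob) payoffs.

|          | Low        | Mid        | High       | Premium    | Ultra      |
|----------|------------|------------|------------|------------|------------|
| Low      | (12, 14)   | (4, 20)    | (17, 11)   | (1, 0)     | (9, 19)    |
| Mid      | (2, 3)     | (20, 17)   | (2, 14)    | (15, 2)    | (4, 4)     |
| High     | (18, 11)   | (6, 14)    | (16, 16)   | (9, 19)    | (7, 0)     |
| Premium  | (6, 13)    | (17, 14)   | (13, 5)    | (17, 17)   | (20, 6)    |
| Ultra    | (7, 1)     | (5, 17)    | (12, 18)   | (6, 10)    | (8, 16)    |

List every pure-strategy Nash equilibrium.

(Mid, Mid) and (Premium, Premium)

A profile is a Nash equilibrium when each player is best-responding to the other.
Alice's best responses — vs Low: High (payoff 18); vs Mid: Mid (payoff 20); vs High: Low (payoff 17); vs Premium: Premium (payoff 17); vs Ultra: Premium (payoff 20).
Bob's best responses — vs Low: Mid (payoff 20); vs Mid: Mid (payoff 17); vs High: Premium (payoff 19); vs Premium: Premium (payoff 17); vs Ultra: High (payoff 18).
Mutual best responses occur at (Mid, Mid) and (Premium, Premium); at each, neither player gains by switching.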